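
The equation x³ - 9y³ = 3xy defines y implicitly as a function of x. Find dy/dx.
Take d/dx of both sides. Since y is implicitly a function of x, the chain rule attaches a y' = dy/dx factor whenever we differentiate through y.

Set F(x, y) = (left side) − (right side), so the curve is F = 0. Differentiating each term of F:
  d/dx[x^3] = 3x^2
  d/dx[-3xy] = -3x·y' - 3y
  d/dx[-9y^3] = -27y^2·y'

Collecting, the y'-free part is the partial derivative in x and the y' coefficient is the partial derivative in y:
  ∂F/∂x = 3x^2 - 3y
  ∂F/∂y = -3x - 27y^2

so d/dx[F(x, y(x))] = ∂F/∂x + (∂F/∂y)·y' = 0. Rearranging,
  dy/dx = -(∂F/∂x)/(∂F/∂y) = -(3x^2 - 3y)/(-3x - 27y^2) = (x^2 - y)/(x + 9y^2)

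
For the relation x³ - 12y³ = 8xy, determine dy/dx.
Differentiate the relation implicitly: treat y = y(x) and apply the chain rule, so every y-derivative picks up a y' = dy/dx factor.

With everything moved to the left-hand side, differentiate term by term:
  d/dx[x^3] = 3x^2
  d/dx[-8xy] = -8x·y' - 8y
  d/dx[-12y^3] = -36y^2·y'

Separating the contributions that come from x directly and those that come through y:
  without y':      3x^2 - 8y
  multiplying y':  -8x - 36y^2

so (3x^2 - 8y) + (-8x - 36y^2)·y' = 0, and therefore
  dy/dx = -(3x^2 - 8y)/(-8x - 36y^2) = (3x^2 - 8y)/(4(2x + 9y^2))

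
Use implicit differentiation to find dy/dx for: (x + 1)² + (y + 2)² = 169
Differentiate the relation implicitly: treat y = y(x) and apply the chain rule, so every y-derivative picks up a y' = dy/dx factor.

With everything moved to the left-hand side, differentiate term by term:
  d/dx[(x + 1)^2] = 2x + 2
  d/dx[(y + 2)^2] = 2·y'(y + 2)
  d/dx[-169] = 0

Separating the contributions that come from x directly and those that come through y:
  without y':      2x + 2
  multiplying y':  2y + 4

so (2x + 2) + (2y + 4)·y' = 0, and therefore
  dy/dx = -(2x + 2)/(2y + 4) = (-x - 1)/(y + 2)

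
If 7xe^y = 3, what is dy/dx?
Apply d/dx to both sides, remembering that y depends on x. Each occurrence of y therefore brings in a y' = dy/dx via the chain rule.

With F(x, y) equal to the left-hand side minus the right, differentiate F term by term:
  d/dx[7x·e^(y)] = 7x·y'·e^(y) + 7e^(y)
  d/dx[-3] = 0
Adding these up, d/dx[F] = 0 becomes
  (7e^(y)) + (7x·e^(y))·y' = 0,
so isolating y',
  dy/dx = -(7e^(y))/(7x·e^(y)) = -1/x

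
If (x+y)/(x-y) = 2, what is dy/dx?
Differentiate the relation implicitly: treat y = y(x) and apply the chain rule, so every y-derivative picks up a y' = dy/dx factor.

With everything moved to the left-hand side, differentiate term by term:
  d/dx[(x + y)/(x - y)] = (y' + 1)/(x - y) + (x + y)(y' - 1)/(x - y)^2
  d/dx[-2] = 0

Separating the contributions that come from x directly and those that come through y:
  without y':      1/(x - y) - (x + y)/(x - y)^2
  multiplying y':  1/(x - y) + (x + y)/(x - y)^2

so (1/(x - y) - (x + y)/(x - y)^2) + (1/(x - y) + (x + y)/(x - y)^2)·y' = 0, and therefore
  dy/dx = -(1/(x - y) - (x + y)/(x - y)^2)/(1/(x - y) + (x + y)/(x - y)^2)
        = -(-2y/(x - y)^2)/(2x/(x - y)^2) = y/x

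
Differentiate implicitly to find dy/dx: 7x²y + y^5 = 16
Differentiate the relation implicitly: treat y = y(x) and apply the chain rule, so every y-derivative picks up a y' = dy/dx factor.

With everything moved to the left-hand side, differentiate term by term:
  d/dx[7x^2y] = 7x^2·y' + 14xy
  d/dx[y^5] = 5y^4·y'
  d/dx[-16] = 0

Separating the contributions that come from x directly and those that come through y:
  without y':      14xy
  multiplying y':  7x^2 + 5y^4

so (14xy) + (7x^2 + 5y^4)·y' = 0, and therefore
  dy/dx = -(14xy)/(7x^2 + 5y^4) = -14xy/(7x^2 + 5y^4)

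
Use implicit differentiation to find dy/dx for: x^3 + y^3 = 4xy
Take d/dx of both sides. Since y is implicitly a function of x, the chain rule attaches a y' = dy/dx factor whenever we differentiate through y.

Set F(x, y) = (left side) − (right side), so the curve is F = 0. Differentiating each term of F:
  d/dx[x^3] = 3x^2
  d/dx[-4xy] = -4x·y' - 4y
  d/dx[y^3] = 3y^2·y'

Collecting, the y'-free part is the partial derivative in x and the y' coefficient is the partial derivative in y:
  ∂F/∂x = 3x^2 - 4y
  ∂F/∂y = -4x + 3y^2

so d/dx[F(x, y(x))] = ∂F/∂x + (∂F/∂y)·y' = 0. Rearranging,
  dy/dx = -(∂F/∂x)/(∂F/∂y) = -(3x^2 - 4y)/(-4x + 3y^2) = (3x^2 - 4y)/(4x - 3y^2)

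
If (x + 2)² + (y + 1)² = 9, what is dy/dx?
Apply d/dx to both sides, remembering that y depends on x. Each occurrence of y therefore brings in a y' = dy/dx via the chain rule.

With F(x, y) equal to the left-hand side minus the right, differentiate F term by term:
  d/dx[(x + 2)^2] = 2x + 4
  d/dx[(y + 1)^2] = 2·y'(y + 1)
  d/dx[-9] = 0
Adding these up, d/dx[F] = 0 becomes
  (2x + 4) + (2y + 2)·y' = 0,
so isolating y',
  dy/dx = -(2x + 4)/(2y + 2) = (-x - 2)/(y + 1)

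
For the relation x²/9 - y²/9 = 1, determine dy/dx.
Differentiate the relation implicitly: treat y = y(x) and apply the chain rule, so every y-derivative picks up a y' = dy/dx factor.

With everything moved to the left-hand side, differentiate term by term:
  d/dx[x^2/9] = 2x/9
  d/dx[-y^2/9] = -2y·y'/9
  d/dx[-1] = 0

Separating the contributions that come from x directly and those that come through y:
  without y':      2x/9
  multiplying y':  -2y/9

so (2x/9) + (-2y/9)·y' = 0, and therefore
  dy/dx = -(2x/9)/(-2y/9) = x/y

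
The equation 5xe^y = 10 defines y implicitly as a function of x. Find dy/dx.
Differentiate both sides with respect to x, treating y as y(x). By the chain rule, any term containing y contributes a factor of y' = dy/dx when we differentiate it.

Move every term to one side and write the relation as F(x, y) = 0. Term by term,
  d/dx[5x·e^(y)] = 5x·y'·e^(y) + 5e^(y)
  d/dx[-10] = 0

The pieces without y' make up ∂F/∂x and the coefficient of y' is ∂F/∂y:
  ∂F/∂x = 5e^(y),
  ∂F/∂y = 5x·e^(y).

Since d/dx[F] = ∂F/∂x + (∂F/∂y)·y' = 0, solve for y':
  (∂F/∂y)·y' = -∂F/∂x
  dy/dx = -(∂F/∂x)/(∂F/∂y) = -(5e^(y))/(5x·e^(y)) = -1/x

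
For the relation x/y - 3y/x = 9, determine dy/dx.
Differentiate the relation implicitly: treat y = y(x) and apply the chain rule, so every y-derivative picks up a y' = dy/dx factor.

With everything moved to the left-hand side, differentiate term by term:
  d/dx[x/y] = -x·y'/y^2 + 1/y
  d/dx[-3y/x] = -3·y'/x + 3y/x^2
  d/dx[-9] = 0

Separating the contributions that come from x directly and those that come through y:
  without y':      1/y + 3y/x^2
  multiplying y':  -x/y^2 - 3/x

so (1/y + 3y/x^2) + (-x/y^2 - 3/x)·y' = 0, and therefore
  dy/dx = -(1/y + 3y/x^2)/(-x/y^2 - 3/x)
        = -((x^2 + 3y^2)/(x^2y))/(-(x^2 + 3y^2)/(xy^2)) = y/x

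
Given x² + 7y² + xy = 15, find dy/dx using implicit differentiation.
Differentiate the relation implicitly: treat y = y(x) and apply the chain rule, so every y-derivative picks up a y' = dy/dx factor.

With everything moved to the left-hand side, differentiate term by term:
  d/dx[x^2] = 2x
  d/dx[xy] = x·y' + y
  d/dx[7y^2] = 14y·y'
  d/dx[-15] = 0

Separating the contributions that come from x directly and those that come through y:
  without y':      2x + y
  multiplying y':  x + 14y

so (2x + y) + (x + 14y)·y' = 0, and therefore
  dy/dx = -(2x + y)/(x + 14y) = (-2x - y)/(x + 14y)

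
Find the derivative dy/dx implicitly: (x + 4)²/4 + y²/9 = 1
Take d/dx of both sides. Since y is implicitly a function of x, the chain rule attaches a y' = dy/dx factor whenever we differentiate through y.

Set F(x, y) = (left side) − (right side), so the curve is F = 0. Differentiating each term of F:
  d/dx[y^2/9] = 2y·y'/9
  d/dx[(x + 4)^2/4] = x/2 + 2
  d/dx[-1] = 0

Collecting, the y'-free part is the partial derivative in x and the y' coefficient is the partial derivative in y:
  ∂F/∂x = x/2 + 2
  ∂F/∂y = 2y/9

so d/dx[F(x, y(x))] = ∂F/∂x + (∂F/∂y)·y' = 0. Rearranging,
  dy/dx = -(∂F/∂x)/(∂F/∂y) = -(x/2 + 2)/(2y/9)
        = -((x + 4)/2)/(2y/9) = 9(-x - 4)/(4y)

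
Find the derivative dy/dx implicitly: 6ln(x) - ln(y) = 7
Differentiate the relation implicitly: treat y = y(x) and apply the chain rule, so every y-derivative picks up a y' = dy/dx factor.

With everything moved to the left-hand side, differentiate term by term:
  d/dx[6ln(x)] = 6/x
  d/dx[-ln(y)] = -y'/y
  d/dx[-7] = 0

Separating the contributions that come from x directly and those that come through y:
  without y':      6/x
  multiplying y':  -1/y

so (6/x) + (-1/y)·y' = 0, and therefore
  dy/dx = -(6/x)/(-1/y) = 6y/x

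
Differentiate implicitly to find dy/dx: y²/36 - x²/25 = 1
Differentiate both sides with respect to x, treating y as y(x). By the chain rule, any term containing y contributes a factor of y' = dy/dx when we differentiate it.

Move every term to one side and write the relation as F(x, y) = 0. Term by term,
  d/dx[-x^2/25] = -2x/25
  d/dx[y^2/36] = y·y'/18
  d/dx[-1] = 0

The pieces without y' make up ∂F/∂x and the coefficient of y' is ∂F/∂y:
  ∂F/∂x = -2x/25,
  ∂F/∂y = y/18.

Since d/dx[F] = ∂F/∂x + (∂F/∂y)·y' = 0, solve for y':
  (∂F/∂y)·y' = -∂F/∂x
  dy/dx = -(∂F/∂x)/(∂F/∂y) = -(-2x/25)/(y/18) = 36x/(25y)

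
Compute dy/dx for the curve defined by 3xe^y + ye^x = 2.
Differentiate both sides with respect to x, treating y as y(x). By the chain rule, any term containing y contributes a factor of y' = dy/dx when we differentiate it.

Move every term to one side and write the relation as F(x, y) = 0. Term by term,
  d/dx[3x·e^(y)] = 3x·y'·e^(y) + 3e^(y)
  d/dx[y·e^(x)] = y·e^(x) + y'·e^(x)
  d/dx[-2] = 0

The pieces without y' make up ∂F/∂x and the coefficient of y' is ∂F/∂y:
  ∂F/∂x = y·e^(x) + 3e^(y),
  ∂F/∂y = 3x·e^(y) + e^(x).

Since d/dx[F] = ∂F/∂x + (∂F/∂y)·y' = 0, solve for y':
  (∂F/∂y)·y' = -∂F/∂x
  dy/dx = -(∂F/∂x)/(∂F/∂y) = -(y·e^(x) + 3e^(y))/(3x·e^(y) + e^(x)) = (-y·e^(x) - 3e^(y))/(3x·e^(y) + e^(x))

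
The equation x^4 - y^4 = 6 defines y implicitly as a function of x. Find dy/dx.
Take d/dx of both sides. Since y is implicitly a function of x, the chain rule attaches a y' = dy/dx factor whenever we differentiate through y.

Set F(x, y) = (left side) − (right side), so the curve is F = 0. Differentiating each term of F:
  d/dx[x^4] = 4x^3
  d/dx[-y^4] = -4y^3·y'
  d/dx[-6] = 0

Collecting, the y'-free part is the partial derivative in x and the y' coefficient is the partial derivative in y:
  ∂F/∂x = 4x^3
  ∂F/∂y = -4y^3

so d/dx[F(x, y(x))] = ∂F/∂x + (∂F/∂y)·y' = 0. Rearranging,
  dy/dx = -(∂F/∂x)/(∂F/∂y) = -(4x^3)/(-4y^3) = x^3/y^3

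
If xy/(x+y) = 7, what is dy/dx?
Take d/dx of both sides. Since y is implicitly a function of x, the chain rule attaches a y' = dy/dx factor whenever we differentiate through y.

Set F(x, y) = (left side) − (right side), so the curve is F = 0. Differentiating each term of F:
  d/dx[xy/(x + y)] = xy(-y' - 1)/(x + y)^2 + x·y'/(x + y) + y/(x + y)
  d/dx[-7] = 0

Collecting, the y'-free part is the partial derivative in x and the y' coefficient is the partial derivative in y:
  ∂F/∂x = -xy/(x + y)^2 + y/(x + y)
  ∂F/∂y = -xy/(x + y)^2 + x/(x + y)

so d/dx[F(x, y(x))] = ∂F/∂x + (∂F/∂y)·y' = 0. Rearranging,
  dy/dx = -(∂F/∂x)/(∂F/∂y) = -(-xy/(x + y)^2 + y/(x + y))/(-xy/(x + y)^2 + x/(x + y))
        = -(y^2/(x + y)^2)/(x^2/(x + y)^2) = -y^2/x^2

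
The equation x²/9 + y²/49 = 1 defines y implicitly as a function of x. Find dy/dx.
Take d/dx of both sides. Since y is implicitly a function of x, the chain rule attaches a y' = dy/dx factor whenever we differentiate through y.

Set F(x, y) = (left side) − (right side), so the curve is F = 0. Differentiating each term of F:
  d/dx[x^2/9] = 2x/9
  d/dx[y^2/49] = 2y·y'/49
  d/dx[-1] = 0

Collecting, the y'-free part is the partial derivative in x and the y' coefficient is the partial derivative in y:
  ∂F/∂x = 2x/9
  ∂F/∂y = 2y/49

so d/dx[F(x, y(x))] = ∂F/∂x + (∂F/∂y)·y' = 0. Rearranging,
  dy/dx = -(∂F/∂x)/(∂F/∂y) = -(2x/9)/(2y/49) = -49x/(9y)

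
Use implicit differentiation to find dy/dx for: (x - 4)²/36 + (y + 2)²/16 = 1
Apply d/dx to both sides, remembering that y depends on x. Each occurrence of y therefore brings in a y' = dy/dx via the chain rule.

With F(x, y) equal to the left-hand side minus the right, differentiate F term by term:
  d/dx[(x - 4)^2/36] = x/18 - 2/9
  d/dx[(y + 2)^2/16] = y'(y + 2)/8
  d/dx[-1] = 0
Adding these up, d/dx[F] = 0 becomes
  (x/18 - 2/9) + (y/8 + 1/4)·y' = 0,
so isolating y',
  dy/dx = -(x/18 - 2/9)/(y/8 + 1/4)
        = -((x - 4)/18)/((y + 2)/8) = 4(4 - x)/(9(y + 2))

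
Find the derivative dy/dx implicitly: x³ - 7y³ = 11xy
Differentiate the relation implicitly: treat y = y(x) and apply the chain rule, so every y-derivative picks up a y' = dy/dx factor.

With everything moved to the left-hand side, differentiate term by term:
  d/dx[x^3] = 3x^2
  d/dx[-11xy] = -11x·y' - 11y
  d/dx[-7y^3] = -21y^2·y'

Separating the contributions that come from x directly and those that come through y:
  without y':      3x^2 - 11y
  multiplying y':  -11x - 21y^2

so (3x^2 - 11y) + (-11x - 21y^2)·y' = 0, and therefore
  dy/dx = -(3x^2 - 11y)/(-11x - 21y^2) = (3x^2 - 11y)/(11x + 21y^2)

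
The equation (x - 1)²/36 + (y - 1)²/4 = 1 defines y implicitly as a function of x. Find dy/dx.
Differentiate the relation implicitly: treat y = y(x) and apply the chain rule, so every y-derivative picks up a y' = dy/dx factor.

With everything moved to the left-hand side, differentiate term by term:
  d/dx[(x - 1)^2/36] = x/18 - 1/18
  d/dx[(y - 1)^2/4] = y'(y - 1)/2
  d/dx[-1] = 0

Separating the contributions that come from x directly and those that come through y:
  without y':      x/18 - 1/18
  multiplying y':  y/2 - 1/2

so (x/18 - 1/18) + (y/2 - 1/2)·y' = 0, and therefore
  dy/dx = -(x/18 - 1/18)/(y/2 - 1/2)
        = -((x - 1)/18)/((y - 1)/2) = (1 - x)/(9(y - 1))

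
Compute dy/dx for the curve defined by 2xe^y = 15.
Differentiate the relation implicitly: treat y = y(x) and apply the chain rule, so every y-derivative picks up a y' = dy/dx factor.

With everything moved to the left-hand side, differentiate term by term:
  d/dx[2x·e^(y)] = 2x·y'·e^(y) + 2e^(y)
  d/dx[-15] = 0

Separating the contributions that come from x directly and those that come through y:
  without y':      2e^(y)
  multiplying y':  2x·e^(y)

so (2e^(y)) + (2x·e^(y))·y' = 0, and therefore
  dy/dx = -(2e^(y))/(2x·e^(y)) = -1/x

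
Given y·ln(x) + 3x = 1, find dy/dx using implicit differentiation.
Differentiate both sides with respect to x, treating y as y(x). By the chain rule, any term containing y contributes a factor of y' = dy/dx when we differentiate it.

Move every term to one side and write the relation as F(x, y) = 0. Term by term,
  d/dx[3x] = 3
  d/dx[y·ln(x)] = y'·ln(x) + y/x
  d/dx[-1] = 0

The pieces without y' make up ∂F/∂x and the coefficient of y' is ∂F/∂y:
  ∂F/∂x = 3 + y/x,
  ∂F/∂y = ln(x).

Since d/dx[F] = ∂F/∂x + (∂F/∂y)·y' = 0, solve for y':
  (∂F/∂y)·y' = -∂F/∂x
  dy/dx = -(∂F/∂x)/(∂F/∂y) = -(3 + y/x)/(ln(x))
        = -((3x + y)/x)/(ln(x)) = (-3x - y)/(x·ln(x))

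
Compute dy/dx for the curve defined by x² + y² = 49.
Take d/dx of both sides. Since y is implicitly a function of x, the chain rule attaches a y' = dy/dx factor whenever we differentiate through y.

Set F(x, y) = (left side) − (right side), so the curve is F = 0. Differentiating each term of F:
  d/dx[x^2] = 2x
  d/dx[y^2] = 2y·y'
  d/dx[-49] = 0

Collecting, the y'-free part is the partial derivative in x and the y' coefficient is the partial derivative in y:
  ∂F/∂x = 2x
  ∂F/∂y = 2y

so d/dx[F(x, y(x))] = ∂F/∂x + (∂F/∂y)·y' = 0. Rearranging,
  dy/dx = -(∂F/∂x)/(∂F/∂y) = -(2x)/(2y) = -x/y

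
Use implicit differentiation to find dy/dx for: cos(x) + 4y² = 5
Differentiate both sides with respect to x, treating y as y(x). By the chain rule, any term containing y contributes a factor of y' = dy/dx when we differentiate it.

Move every term to one side and write the relation as F(x, y) = 0. Term by term,
  d/dx[4y^2] = 8y·y'
  d/dx[cos(x)] = -sin(x)
  d/dx[-5] = 0

The pieces without y' make up ∂F/∂x and the coefficient of y' is ∂F/∂y:
  ∂F/∂x = -sin(x),
  ∂F/∂y = 8y.

Since d/dx[F] = ∂F/∂x + (∂F/∂y)·y' = 0, solve for y':
  (∂F/∂y)·y' = -∂F/∂x
  dy/dx = -(∂F/∂x)/(∂F/∂y) = -(-sin(x))/(8y) = sin(x)/(8y)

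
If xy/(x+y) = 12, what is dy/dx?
Differentiate both sides with respect to x, treating y as y(x). By the chain rule, any term containing y contributes a factor of y' = dy/dx when we differentiate it.

Move every term to one side and write the relation as F(x, y) = 0. Term by term,
  d/dx[xy/(x + y)] = xy(-y' - 1)/(x + y)^2 + x·y'/(x + y) + y/(x + y)
  d/dx[-12] = 0

The pieces without y' make up ∂F/∂x and the coefficient of y' is ∂F/∂y:
  ∂F/∂x = -xy/(x + y)^2 + y/(x + y),
  ∂F/∂y = -xy/(x + y)^2 + x/(x + y).

Since d/dx[F] = ∂F/∂x + (∂F/∂y)·y' = 0, solve for y':
  (∂F/∂y)·y' = -∂F/∂x
  dy/dx = -(∂F/∂x)/(∂F/∂y) = -(-xy/(x + y)^2 + y/(x + y))/(-xy/(x + y)^2 + x/(x + y))
        = -(y^2/(x + y)^2)/(x^2/(x + y)^2) = -y^2/x^2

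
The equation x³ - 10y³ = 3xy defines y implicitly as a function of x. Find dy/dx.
Take d/dx of both sides. Since y is implicitly a function of x, the chain rule attaches a y' = dy/dx factor whenever we differentiate through y.

Set F(x, y) = (left side) − (right side), so the curve is F = 0. Differentiating each term of F:
  d/dx[x^3] = 3x^2
  d/dx[-3xy] = -3x·y' - 3y
  d/dx[-10y^3] = -30y^2·y'

Collecting, the y'-free part is the partial derivative in x and the y' coefficient is the partial derivative in y:
  ∂F/∂x = 3x^2 - 3y
  ∂F/∂y = -3x - 30y^2

so d/dx[F(x, y(x))] = ∂F/∂x + (∂F/∂y)·y' = 0. Rearranging,
  dy/dx = -(∂F/∂x)/(∂F/∂y) = -(3x^2 - 3y)/(-3x - 30y^2) = (x^2 - y)/(x + 10y^2)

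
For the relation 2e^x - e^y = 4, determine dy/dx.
Take d/dx of both sides. Since y is implicitly a function of x, the chain rule attaches a y' = dy/dx factor whenever we differentiate through y.

Set F(x, y) = (left side) − (right side), so the curve is F = 0. Differentiating each term of F:
  d/dx[2e^(x)] = 2e^(x)
  d/dx[-e^(y)] = -y'·e^(y)
  d/dx[-4] = 0

Collecting, the y'-free part is the partial derivative in x and the y' coefficient is the partial derivative in y:
  ∂F/∂x = 2e^(x)
  ∂F/∂y = -e^(y)

so d/dx[F(x, y(x))] = ∂F/∂x + (∂F/∂y)·y' = 0. Rearranging,
  dy/dx = -(∂F/∂x)/(∂F/∂y) = -(2e^(x))/(-e^(y)) = 2e^(x - y)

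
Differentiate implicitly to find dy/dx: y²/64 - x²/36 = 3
Take d/dx of both sides. Since y is implicitly a function of x, the chain rule attaches a y' = dy/dx factor whenever we differentiate through y.

Set F(x, y) = (left side) − (right side), so the curve is F = 0. Differentiating each term of F:
  d/dx[-x^2/36] = -x/18
  d/dx[y^2/64] = y·y'/32
  d/dx[-3] = 0

Collecting, the y'-free part is the partial derivative in x and the y' coefficient is the partial derivative in y:
  ∂F/∂x = -x/18
  ∂F/∂y = y/32

so d/dx[F(x, y(x))] = ∂F/∂x + (∂F/∂y)·y' = 0. Rearranging,
  dy/dx = -(∂F/∂x)/(∂F/∂y) = -(-x/18)/(y/32) = 16x/(9y)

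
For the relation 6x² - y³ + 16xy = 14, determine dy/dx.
Apply d/dx to both sides, remembering that y depends on x. Each occurrence of y therefore brings in a y' = dy/dx via the chain rule.

With F(x, y) equal to the left-hand side minus the right, differentiate F term by term:
  d/dx[6x^2] = 12x
  d/dx[16xy] = 16x·y' + 16y
  d/dx[-y^3] = -3y^2·y'
  d/dx[-14] = 0
Adding these up, d/dx[F] = 0 becomes
  (12x + 16y) + (16x - 3y^2)·y' = 0,
so isolating y',
  dy/dx = -(12x + 16y)/(16x - 3y^2) = 4(-3x - 4y)/(16x - 3y^2)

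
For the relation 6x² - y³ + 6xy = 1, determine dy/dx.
Differentiate both sides with respect to x, treating y as y(x). By the chain rule, any term containing y contributes a factor of y' = dy/dx when we differentiate it.

Move every term to one side and write the relation as F(x, y) = 0. Term by term,
  d/dx[6x^2] = 12x
  d/dx[6xy] = 6x·y' + 6y
  d/dx[-y^3] = -3y^2·y'
  d/dx[-1] = 0

The pieces without y' make up ∂F/∂x and the coefficient of y' is ∂F/∂y:
  ∂F/∂x = 12x + 6y,
  ∂F/∂y = 6x - 3y^2.

Since d/dx[F] = ∂F/∂x + (∂F/∂y)·y' = 0, solve for y':
  (∂F/∂y)·y' = -∂F/∂x
  dy/dx = -(∂F/∂x)/(∂F/∂y) = -(12x + 6y)/(6x - 3y^2) = 2(-2x - y)/(2x - y^2)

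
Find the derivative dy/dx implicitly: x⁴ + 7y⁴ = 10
Differentiate both sides with respect to x, treating y as y(x). By the chain rule, any term containing y contributes a factor of y' = dy/dx when we differentiate it.

Move every term to one side and write the relation as F(x, y) = 0. Term by term,
  d/dx[x^4] = 4x^3
  d/dx[7y^4] = 28y^3·y'
  d/dx[-10] = 0

The pieces without y' make up ∂F/∂x and the coefficient of y' is ∂F/∂y:
  ∂F/∂x = 4x^3,
  ∂F/∂y = 28y^3.

Since d/dx[F] = ∂F/∂x + (∂F/∂y)·y' = 0, solve for y':
  (∂F/∂y)·y' = -∂F/∂x
  dy/dx = -(∂F/∂x)/(∂F/∂y) = -(4x^3)/(28y^3) = -x^3/(7y^3)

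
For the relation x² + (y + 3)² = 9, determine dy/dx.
Differentiate both sides with respect to x, treating y as y(x). By the chain rule, any term containing y contributes a factor of y' = dy/dx when we differentiate it.

Move every term to one side and write the relation as F(x, y) = 0. Term by term,
  d/dx[x^2] = 2x
  d/dx[(y + 3)^2] = 2·y'(y + 3)
  d/dx[-9] = 0

The pieces without y' make up ∂F/∂x and the coefficient of y' is ∂F/∂y:
  ∂F/∂x = 2x,
  ∂F/∂y = 2y + 6.

Since d/dx[F] = ∂F/∂x + (∂F/∂y)·y' = 0, solve for y':
  (∂F/∂y)·y' = -∂F/∂x
  dy/dx = -(∂F/∂x)/(∂F/∂y) = -(2x)/(2y + 6) = -x/(y + 3)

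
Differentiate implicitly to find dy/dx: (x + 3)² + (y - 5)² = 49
Take d/dx of both sides. Since y is implicitly a function of x, the chain rule attaches a y' = dy/dx factor whenever we differentiate through y.

Set F(x, y) = (left side) − (right side), so the curve is F = 0. Differentiating each term of F:
  d/dx[(x + 3)^2] = 2x + 6
  d/dx[(y - 5)^2] = 2·y'(y - 5)
  d/dx[-49] = 0

Collecting, the y'-free part is the partial derivative in x and the y' coefficient is the partial derivative in y:
  ∂F/∂x = 2x + 6
  ∂F/∂y = 2y - 10

so d/dx[F(x, y(x))] = ∂F/∂x + (∂F/∂y)·y' = 0. Rearranging,
  dy/dx = -(∂F/∂x)/(∂F/∂y) = -(2x + 6)/(2y - 10) = (-x - 3)/(y - 5)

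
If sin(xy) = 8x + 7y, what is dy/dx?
Differentiate the relation implicitly: treat y = y(x) and apply the chain rule, so every y-derivative picks up a y' = dy/dx factor.

With everything moved to the left-hand side, differentiate term by term:
  d/dx[-8x] = -8
  d/dx[-7y] = -7·y'
  d/dx[sin(xy)] = (x·y' + y)·cos(xy)

Separating the contributions that come from x directly and those that come through y:
  without y':      y·cos(xy) - 8
  multiplying y':  x·cos(xy) - 7

so (y·cos(xy) - 8) + (x·cos(xy) - 7)·y' = 0, and therefore
  dy/dx = -(y·cos(xy) - 8)/(x·cos(xy) - 7) = (-y·cos(xy) + 8)/(x·cos(xy) - 7)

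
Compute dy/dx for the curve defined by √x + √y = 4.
Take d/dx of both sides. Since y is implicitly a function of x, the chain rule attaches a y' = dy/dx factor whenever we differentiate through y.

Set F(x, y) = (left side) − (right side), so the curve is F = 0. Differentiating each term of F:
  d/dx[√(x)] = 1/(2√(x))
  d/dx[√(y)] = y'/(2√(y))
  d/dx[-4] = 0

Collecting, the y'-free part is the partial derivative in x and the y' coefficient is the partial derivative in y:
  ∂F/∂x = 1/(2√(x))
  ∂F/∂y = 1/(2√(y))

so d/dx[F(x, y(x))] = ∂F/∂x + (∂F/∂y)·y' = 0. Rearranging,
  dy/dx = -(∂F/∂x)/(∂F/∂y) = -(1/(2√(x)))/(1/(2√(y))) = -√(y)/√(x)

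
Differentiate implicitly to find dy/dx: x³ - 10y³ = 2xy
Differentiate the relation implicitly: treat y = y(x) and apply the chain rule, so every y-derivative picks up a y' = dy/dx factor.

With everything moved to the left-hand side, differentiate term by term:
  d/dx[x^3] = 3x^2
  d/dx[-2xy] = -2x·y' - 2y
  d/dx[-10y^3] = -30y^2·y'

Separating the contributions that come from x directly and those that come through y:
  without y':      3x^2 - 2y
  multiplying y':  -2x - 30y^2

so (3x^2 - 2y) + (-2x - 30y^2)·y' = 0, and therefore
  dy/dx = -(3x^2 - 2y)/(-2x - 30y^2) = (3x^2/2 - y)/(x + 15y^2)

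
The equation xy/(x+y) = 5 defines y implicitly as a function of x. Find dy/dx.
Differentiate the relation implicitly: treat y = y(x) and apply the chain rule, so every y-derivative picks up a y' = dy/dx factor.

With everything moved to the left-hand side, differentiate term by term:
  d/dx[xy/(x + y)] = xy(-y' - 1)/(x + y)^2 + x·y'/(x + y) + y/(x + y)
  d/dx[-5] = 0

Separating the contributions that come from x directly and those that come through y:
  without y':      -xy/(x + y)^2 + y/(x + y)
  multiplying y':  -xy/(x + y)^2 + x/(x + y)

so (-xy/(x + y)^2 + y/(x + y)) + (-xy/(x + y)^2 + x/(x + y))·y' = 0, and therefore
  dy/dx = -(-xy/(x + y)^2 + y/(x + y))/(-xy/(x + y)^2 + x/(x + y))
        = -(y^2/(x + y)^2)/(x^2/(x + y)^2) = -y^2/x^2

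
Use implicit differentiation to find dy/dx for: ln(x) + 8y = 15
Differentiate both sides with respect to x, treating y as y(x). By the chain rule, any term containing y contributes a factor of y' = dy/dx when we differentiate it.

Move every term to one side and write the relation as F(x, y) = 0. Term by term,
  d/dx[8y] = 8·y'
  d/dx[ln(x)] = 1/x
  d/dx[-15] = 0

The pieces without y' make up ∂F/∂x and the coefficient of y' is ∂F/∂y:
  ∂F/∂x = 1/x,
  ∂F/∂y = 8.

Since d/dx[F] = ∂F/∂x + (∂F/∂y)·y' = 0, solve for y':
  (∂F/∂y)·y' = -∂F/∂x
  dy/dx = -(∂F/∂x)/(∂F/∂y) = -(1/x)/(8) = -1/(8x)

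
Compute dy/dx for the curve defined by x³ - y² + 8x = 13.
Apply d/dx to both sides, remembering that y depends on x. Each occurrence of y therefore brings in a y' = dy/dx via the chain rule.

With F(x, y) equal to the left-hand side minus the right, differentiate F term by term:
  d/dx[x^3] = 3x^2
  d/dx[8x] = 8
  d/dx[-y^2] = -2y·y'
  d/dx[-13] = 0
Adding these up, d/dx[F] = 0 becomes
  (3x^2 + 8) + (-2y)·y' = 0,
so isolating y',
  dy/dx = -(3x^2 + 8)/(-2y) = (3x^2 + 8)/(2y)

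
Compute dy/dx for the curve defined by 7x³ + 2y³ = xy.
Differentiate both sides with respect to x, treating y as y(x). By the chain rule, any term containing y contributes a factor of y' = dy/dx when we differentiate it.

Move every term to one side and write the relation as F(x, y) = 0. Term by term,
  d/dx[7x^3] = 21x^2
  d/dx[-xy] = -x·y' - y
  d/dx[2y^3] = 6y^2·y'

The pieces without y' make up ∂F/∂x and the coefficient of y' is ∂F/∂y:
  ∂F/∂x = 21x^2 - y,
  ∂F/∂y = -x + 6y^2.

Since d/dx[F] = ∂F/∂x + (∂F/∂y)·y' = 0, solve for y':
  (∂F/∂y)·y' = -∂F/∂x
  dy/dx = -(∂F/∂x)/(∂F/∂y) = -(21x^2 - y)/(-x + 6y^2) = (21x^2 - y)/(x - 6y^2)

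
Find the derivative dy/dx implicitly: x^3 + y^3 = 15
Take d/dx of both sides. Since y is implicitly a function of x, the chain rule attaches a y' = dy/dx factor whenever we differentiate through y.

Set F(x, y) = (left side) − (right side), so the curve is F = 0. Differentiating each term of F:
  d/dx[x^3] = 3x^2
  d/dx[y^3] = 3y^2·y'
  d/dx[-15] = 0

Collecting, the y'-free part is the partial derivative in x and the y' coefficient is the partial derivative in y:
  ∂F/∂x = 3x^2
  ∂F/∂y = 3y^2

so d/dx[F(x, y(x))] = ∂F/∂x + (∂F/∂y)·y' = 0. Rearranging,
  dy/dx = -(∂F/∂x)/(∂F/∂y) = -(3x^2)/(3y^2) = -x^2/y^2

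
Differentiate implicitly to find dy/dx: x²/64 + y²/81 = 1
Take d/dx of both sides. Since y is implicitly a function of x, the chain rule attaches a y' = dy/dx factor whenever we differentiate through y.

Set F(x, y) = (left side) − (right side), so the curve is F = 0. Differentiating each term of F:
  d/dx[x^2/64] = x/32
  d/dx[y^2/81] = 2y·y'/81
  d/dx[-1] = 0

Collecting, the y'-free part is the partial derivative in x and the y' coefficient is the partial derivative in y:
  ∂F/∂x = x/32
  ∂F/∂y = 2y/81

so d/dx[F(x, y(x))] = ∂F/∂x + (∂F/∂y)·y' = 0. Rearranging,
  dy/dx = -(∂F/∂x)/(∂F/∂y) = -(x/32)/(2y/81) = -81x/(64y)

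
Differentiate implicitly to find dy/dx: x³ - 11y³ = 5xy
Apply d/dx to both sides, remembering that y depends on x. Each occurrence of y therefore brings in a y' = dy/dx via the chain rule.

With F(x, y) equal to the left-hand side minus the right, differentiate F term by term:
  d/dx[x^3] = 3x^2
  d/dx[-5xy] = -5x·y' - 5y
  d/dx[-11y^3] = -33y^2·y'
Adding these up, d/dx[F] = 0 becomes
  (3x^2 - 5y) + (-5x - 33y^2)·y' = 0,
so isolating y',
  dy/dx = -(3x^2 - 5y)/(-5x - 33y^2) = (3x^2 - 5y)/(5x + 33y^2)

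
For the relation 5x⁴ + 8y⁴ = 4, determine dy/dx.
Differentiate both sides with respect to x, treating y as y(x). By the chain rule, any term containing y contributes a factor of y' = dy/dx when we differentiate it.

Move every term to one side and write the relation as F(x, y) = 0. Term by term,
  d/dx[5x^4] = 20x^3
  d/dx[8y^4] = 32y^3·y'
  d/dx[-4] = 0

The pieces without y' make up ∂F/∂x and the coefficient of y' is ∂F/∂y:
  ∂F/∂x = 20x^3,
  ∂F/∂y = 32y^3.

Since d/dx[F] = ∂F/∂x + (∂F/∂y)·y' = 0, solve for y':
  (∂F/∂y)·y' = -∂F/∂x
  dy/dx = -(∂F/∂x)/(∂F/∂y) = -(20x^3)/(32y^3) = -5x^3/(8y^3)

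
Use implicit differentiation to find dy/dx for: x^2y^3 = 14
Differentiate the relation implicitly: treat y = y(x) and apply the chain rule, so every y-derivative picks up a y' = dy/dx factor.

With everything moved to the left-hand side, differentiate term by term:
  d/dx[x^2y^3] = 3x^2y^2·y' + 2xy^3
  d/dx[-14] = 0

Separating the contributions that come from x directly and those that come through y:
  without y':      2xy^3
  multiplying y':  3x^2y^2

so (2xy^3) + (3x^2y^2)·y' = 0, and therefore
  dy/dx = -(2xy^3)/(3x^2y^2) = -2y/(3x)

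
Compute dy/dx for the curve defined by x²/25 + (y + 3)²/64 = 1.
Take d/dx of both sides. Since y is implicitly a function of x, the chain rule attaches a y' = dy/dx factor whenever we differentiate through y.

Set F(x, y) = (left side) − (right side), so the curve is F = 0. Differentiating each term of F:
  d/dx[x^2/25] = 2x/25
  d/dx[(y + 3)^2/64] = y'(y + 3)/32
  d/dx[-1] = 0

Collecting, the y'-free part is the partial derivative in x and the y' coefficient is the partial derivative in y:
  ∂F/∂x = 2x/25
  ∂F/∂y = y/32 + 3/32

so d/dx[F(x, y(x))] = ∂F/∂x + (∂F/∂y)·y' = 0. Rearranging,
  dy/dx = -(∂F/∂x)/(∂F/∂y) = -(2x/25)/(y/32 + 3/32)
        = -(2x/25)/((y + 3)/32) = -64x/(25y + 75)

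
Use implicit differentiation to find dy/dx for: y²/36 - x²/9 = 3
Differentiate the relation implicitly: treat y = y(x) and apply the chain rule, so every y-derivative picks up a y' = dy/dx factor.

With everything moved to the left-hand side, differentiate term by term:
  d/dx[-x^2/9] = -2x/9
  d/dx[y^2/36] = y·y'/18
  d/dx[-3] = 0

Separating the contributions that come from x directly and those that come through y:
  without y':      -2x/9
  multiplying y':  y/18

so (-2x/9) + (y/18)·y' = 0, and therefore
  dy/dx = -(-2x/9)/(y/18) = 4x/y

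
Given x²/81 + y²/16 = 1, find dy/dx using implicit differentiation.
Differentiate both sides with respect to x, treating y as y(x). By the chain rule, any term containing y contributes a factor of y' = dy/dx when we differentiate it.

Move every term to one side and write the relation as F(x, y) = 0. Term by term,
  d/dx[x^2/81] = 2x/81
  d/dx[y^2/16] = y·y'/8
  d/dx[-1] = 0

The pieces without y' make up ∂F/∂x and the coefficient of y' is ∂F/∂y:
  ∂F/∂x = 2x/81,
  ∂F/∂y = y/8.

Since d/dx[F] = ∂F/∂x + (∂F/∂y)·y' = 0, solve for y':
  (∂F/∂y)·y' = -∂F/∂x
  dy/dx = -(∂F/∂x)/(∂F/∂y) = -(2x/81)/(y/8) = -16x/(81y)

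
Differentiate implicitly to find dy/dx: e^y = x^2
Take d/dx of both sides. Since y is implicitly a function of x, the chain rule attaches a y' = dy/dx factor whenever we differentiate through y.

Set F(x, y) = (left side) − (right side), so the curve is F = 0. Differentiating each term of F:
  d/dx[-x^2] = -2x
  d/dx[e^(y)] = y'·e^(y)

Collecting, the y'-free part is the partial derivative in x and the y' coefficient is the partial derivative in y:
  ∂F/∂x = -2x
  ∂F/∂y = e^(y)

so d/dx[F(x, y(x))] = ∂F/∂x + (∂F/∂y)·y' = 0. Rearranging,
  dy/dx = -(∂F/∂x)/(∂F/∂y) = -(-2x)/(e^(y)) = 2x·e^(-y)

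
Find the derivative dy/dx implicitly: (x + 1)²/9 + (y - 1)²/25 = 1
Differentiate both sides with respect to x, treating y as y(x). By the chain rule, any term containing y contributes a factor of y' = dy/dx when we differentiate it.

Move every term to one side and write the relation as F(x, y) = 0. Term by term,
  d/dx[(x + 1)^2/9] = 2x/9 + 2/9
  d/dx[(y - 1)^2/25] = 2·y'(y - 1)/25
  d/dx[-1] = 0

The pieces without y' make up ∂F/∂x and the coefficient of y' is ∂F/∂y:
  ∂F/∂x = 2x/9 + 2/9,
  ∂F/∂y = 2y/25 - 2/25.

Since d/dx[F] = ∂F/∂x + (∂F/∂y)·y' = 0, solve for y':
  (∂F/∂y)·y' = -∂F/∂x
  dy/dx = -(∂F/∂x)/(∂F/∂y) = -(2x/9 + 2/9)/(2y/25 - 2/25)
        = -(2(x + 1)/9)/(2(y - 1)/25) = 25(-x - 1)/(9(y - 1))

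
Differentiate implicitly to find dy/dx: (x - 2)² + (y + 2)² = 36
Differentiate the relation implicitly: treat y = y(x) and apply the chain rule, so every y-derivative picks up a y' = dy/dx factor.

With everything moved to the left-hand side, differentiate term by term:
  d/dx[(x - 2)^2] = 2x - 4
  d/dx[(y + 2)^2] = 2·y'(y + 2)
  d/dx[-36] = 0

Separating the contributions that come from x directly and those that come through y:
  without y':      2x - 4
  multiplying y':  2y + 4

so (2x - 4) + (2y + 4)·y' = 0, and therefore
  dy/dx = -(2x - 4)/(2y + 4) = (2 - x)/(y + 2)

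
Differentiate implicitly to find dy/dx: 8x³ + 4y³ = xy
Take d/dx of both sides. Since y is implicitly a function of x, the chain rule attaches a y' = dy/dx factor whenever we differentiate through y.

Set F(x, y) = (left side) − (right side), so the curve is F = 0. Differentiating each term of F:
  d/dx[8x^3] = 24x^2
  d/dx[-xy] = -x·y' - y
  d/dx[4y^3] = 12y^2·y'

Collecting, the y'-free part is the partial derivative in x and the y' coefficient is the partial derivative in y:
  ∂F/∂x = 24x^2 - y
  ∂F/∂y = -x + 12y^2

so d/dx[F(x, y(x))] = ∂F/∂x + (∂F/∂y)·y' = 0. Rearranging,
  dy/dx = -(∂F/∂x)/(∂F/∂y) = -(24x^2 - y)/(-x + 12y^2) = (24x^2 - y)/(x - 12y^2)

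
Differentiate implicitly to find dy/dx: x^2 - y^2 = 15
Take d/dx of both sides. Since y is implicitly a function of x, the chain rule attaches a y' = dy/dx factor whenever we differentiate through y.

Set F(x, y) = (left side) − (right side), so the curve is F = 0. Differentiating each term of F:
  d/dx[x^2] = 2x
  d/dx[-y^2] = -2y·y'
  d/dx[-15] = 0

Collecting, the y'-free part is the partial derivative in x and the y' coefficient is the partial derivative in y:
  ∂F/∂x = 2x
  ∂F/∂y = -2y

so d/dx[F(x, y(x))] = ∂F/∂x + (∂F/∂y)·y' = 0. Rearranging,
  dy/dx = -(∂F/∂x)/(∂F/∂y) = -(2x)/(-2y) = x/y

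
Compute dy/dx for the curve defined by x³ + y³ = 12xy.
Differentiate both sides with respect to x, treating y as y(x). By the chain rule, any term containing y contributes a factor of y' = dy/dx when we differentiate it.

Move every term to one side and write the relation as F(x, y) = 0. Term by term,
  d/dx[x^3] = 3x^2
  d/dx[-12xy] = -12x·y' - 12y
  d/dx[y^3] = 3y^2·y'

The pieces without y' make up ∂F/∂x and the coefficient of y' is ∂F/∂y:
  ∂F/∂x = 3x^2 - 12y,
  ∂F/∂y = -12x + 3y^2.

Since d/dx[F] = ∂F/∂x + (∂F/∂y)·y' = 0, solve for y':
  (∂F/∂y)·y' = -∂F/∂x
  dy/dx = -(∂F/∂x)/(∂F/∂y) = -(3x^2 - 12y)/(-12x + 3y^2) = (x^2 - 4y)/(4x - y^2)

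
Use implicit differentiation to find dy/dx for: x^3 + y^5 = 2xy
Take d/dx of both sides. Since y is implicitly a function of x, the chain rule attaches a y' = dy/dx factor whenever we differentiate through y.

Set F(x, y) = (left side) − (right side), so the curve is F = 0. Differentiating each term of F:
  d/dx[x^3] = 3x^2
  d/dx[-2xy] = -2x·y' - 2y
  d/dx[y^5] = 5y^4·y'

Collecting, the y'-free part is the partial derivative in x and the y' coefficient is the partial derivative in y:
  ∂F/∂x = 3x^2 - 2y
  ∂F/∂y = -2x + 5y^4

so d/dx[F(x, y(x))] = ∂F/∂x + (∂F/∂y)·y' = 0. Rearranging,
  dy/dx = -(∂F/∂x)/(∂F/∂y) = -(3x^2 - 2y)/(-2x + 5y^4) = (3x^2 - 2y)/(2x - 5y^4)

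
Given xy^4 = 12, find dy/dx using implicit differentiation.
Differentiate the relation implicitly: treat y = y(x) and apply the chain rule, so every y-derivative picks up a y' = dy/dx factor.

With everything moved to the left-hand side, differentiate term by term:
  d/dx[xy^4] = 4xy^3·y' + y^4
  d/dx[-12] = 0

Separating the contributions that come from x directly and those that come through y:
  without y':      y^4
  multiplying y':  4xy^3

so (y^4) + (4xy^3)·y' = 0, and therefore
  dy/dx = -(y^4)/(4xy^3) = -y/(4x)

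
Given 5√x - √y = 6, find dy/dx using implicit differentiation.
Differentiate the relation implicitly: treat y = y(x) and apply the chain rule, so every y-derivative picks up a y' = dy/dx factor.

With everything moved to the left-hand side, differentiate term by term:
  d/dx[5√(x)] = 5/(2√(x))
  d/dx[-√(y)] = -y'/(2√(y))
  d/dx[-6] = 0

Separating the contributions that come from x directly and those that come through y:
  without y':      5/(2√(x))
  multiplying y':  -1/(2√(y))

so (5/(2√(x))) + (-1/(2√(y)))·y' = 0, and therefore
  dy/dx = -(5/(2√(x)))/(-1/(2√(y))) = 5√(y)/√(x)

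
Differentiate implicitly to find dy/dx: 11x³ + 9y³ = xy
Take d/dx of both sides. Since y is implicitly a function of x, the chain rule attaches a y' = dy/dx factor whenever we differentiate through y.

Set F(x, y) = (left side) − (right side), so the curve is F = 0. Differentiating each term of F:
  d/dx[11x^3] = 33x^2
  d/dx[-xy] = -x·y' - y
  d/dx[9y^3] = 27y^2·y'

Collecting, the y'-free part is the partial derivative in x and the y' coefficient is the partial derivative in y:
  ∂F/∂x = 33x^2 - y
  ∂F/∂y = -x + 27y^2

so d/dx[F(x, y(x))] = ∂F/∂x + (∂F/∂y)·y' = 0. Rearranging,
  dy/dx = -(∂F/∂x)/(∂F/∂y) = -(33x^2 - y)/(-x + 27y^2) = (33x^2 - y)/(x - 27y^2)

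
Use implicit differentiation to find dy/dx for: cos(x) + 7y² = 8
Take d/dx of both sides. Since y is implicitly a function of x, the chain rule attaches a y' = dy/dx factor whenever we differentiate through y.

Set F(x, y) = (left side) − (right side), so the curve is F = 0. Differentiating each term of F:
  d/dx[7y^2] = 14y·y'
  d/dx[cos(x)] = -sin(x)
  d/dx[-8] = 0

Collecting, the y'-free part is the partial derivative in x and the y' coefficient is the partial derivative in y:
  ∂F/∂x = -sin(x)
  ∂F/∂y = 14y

so d/dx[F(x, y(x))] = ∂F/∂x + (∂F/∂y)·y' = 0. Rearranging,
  dy/dx = -(∂F/∂x)/(∂F/∂y) = -(-sin(x))/(14y) = sin(x)/(14y)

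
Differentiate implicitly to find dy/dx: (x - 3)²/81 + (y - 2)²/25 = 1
Differentiate both sides with respect to x, treating y as y(x). By the chain rule, any term containing y contributes a factor of y' = dy/dx when we differentiate it.

Move every term to one side and write the relation as F(x, y) = 0. Term by term,
  d/dx[(x - 3)^2/81] = 2x/81 - 2/27
  d/dx[(y - 2)^2/25] = 2·y'(y - 2)/25
  d/dx[-1] = 0

The pieces without y' make up ∂F/∂x and the coefficient of y' is ∂F/∂y:
  ∂F/∂x = 2x/81 - 2/27,
  ∂F/∂y = 2y/25 - 4/25.

Since d/dx[F] = ∂F/∂x + (∂F/∂y)·y' = 0, solve for y':
  (∂F/∂y)·y' = -∂F/∂x
  dy/dx = -(∂F/∂x)/(∂F/∂y) = -(2x/81 - 2/27)/(2y/25 - 4/25)
        = -(2(x - 3)/81)/(2(y - 2)/25) = 25(3 - x)/(81(y - 2))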